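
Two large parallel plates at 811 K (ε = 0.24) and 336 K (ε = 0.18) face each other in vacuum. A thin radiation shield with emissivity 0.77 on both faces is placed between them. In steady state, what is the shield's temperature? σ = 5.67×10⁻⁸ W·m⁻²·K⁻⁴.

In steady state the net flux on the hot side equals that on the cold side.
σ(T₁⁴−T_s⁴)/D₁ = σ(T_s⁴−T₂⁴)/D₂, with D₁ = 1/ε₁+1/ε_s−1 = 4.465, D₂ = 1/ε_s+1/ε₂−1 = 5.854.
Solve for T_s⁴: T_s⁴ = (D₂·T₁⁴ + D₁·T₂⁴)/(D₁+D₂) = 2.509×10¹¹ K⁴.

T_s ≈ 708 K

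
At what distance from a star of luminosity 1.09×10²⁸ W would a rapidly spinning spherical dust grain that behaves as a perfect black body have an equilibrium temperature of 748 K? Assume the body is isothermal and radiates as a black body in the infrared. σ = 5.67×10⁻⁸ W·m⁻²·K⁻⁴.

For an isothermal black-emitting sphere, (1−a)S·πr² = σ·4πr²·T⁴ ⇒ S = 4σT⁴/(1−a).
S = 4·5.67×10⁻⁸·(748)⁴/1.00 = 71000 W/m².
Flux falls as S = L/(4πd²), so d = √(L/(4πS)) = √(1.09×10²⁸/(4π·71000)).

d ≈ 1.11×10¹¹ m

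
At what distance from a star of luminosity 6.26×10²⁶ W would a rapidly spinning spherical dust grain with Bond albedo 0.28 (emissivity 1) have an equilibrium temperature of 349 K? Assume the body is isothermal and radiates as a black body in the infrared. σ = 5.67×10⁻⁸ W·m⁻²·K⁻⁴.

For an isothermal black-emitting sphere, (1−a)S·πr² = σ·4πr²·T⁴ ⇒ S = 4σT⁴/(1−a).
S = 4·5.67×10⁻⁸·(349)⁴/0.720 = 4673 W/m².
Flux falls as S = L/(4πd²), so d = √(L/(4πS)) = √(6.26×10²⁶/(4π·4673)).

d ≈ 1.03×10¹¹ m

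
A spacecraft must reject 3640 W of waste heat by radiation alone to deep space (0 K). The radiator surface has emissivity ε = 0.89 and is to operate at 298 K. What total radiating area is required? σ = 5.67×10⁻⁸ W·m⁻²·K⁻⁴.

P = εσA T⁴ ⇒ A = P/(εσT⁴).
T⁴ = 7.886×10⁹ K⁴.
A = 3640/(0.89 × 5.67×10⁻⁸ × 7.886×10⁹).

A ≈ 9.15 m²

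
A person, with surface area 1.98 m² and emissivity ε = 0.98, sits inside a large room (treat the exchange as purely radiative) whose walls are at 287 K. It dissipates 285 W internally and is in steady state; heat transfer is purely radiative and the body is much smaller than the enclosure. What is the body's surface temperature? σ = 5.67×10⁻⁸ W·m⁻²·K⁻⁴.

T ≈ 311 K

For a small grey body in a large enclosure, net radiated power = εσA(T⁴ − T_w⁴).
Steady state: P = εσA(T⁴ − T_w⁴) with A = 1.98 m².
T⁴ = P/(εσA) + T_w⁴ = 285/(0.98·5.67×10⁻⁸·1.980) + (287)⁴
    = 2.590×10⁹ + 6.785×10⁹ = 9.375×10⁹ K⁴.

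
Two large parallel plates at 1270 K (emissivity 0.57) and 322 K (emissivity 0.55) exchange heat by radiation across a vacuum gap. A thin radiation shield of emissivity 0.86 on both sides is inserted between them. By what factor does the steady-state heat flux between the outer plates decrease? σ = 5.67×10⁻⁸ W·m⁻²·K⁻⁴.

Without shield: q₀ = σΔ(T⁴)/(1/ε₁+1/ε₂−1) with denominator 2.573.
With shield the two gaps are in series; the resistances add: (1/ε₁+1/ε_s−1)+(1/ε_s+1/ε₂−1) = 1.917+1.981 = 3.898.
Heat-flux ratio q₀/q = 3.898/2.573.

factor ≈ 1.52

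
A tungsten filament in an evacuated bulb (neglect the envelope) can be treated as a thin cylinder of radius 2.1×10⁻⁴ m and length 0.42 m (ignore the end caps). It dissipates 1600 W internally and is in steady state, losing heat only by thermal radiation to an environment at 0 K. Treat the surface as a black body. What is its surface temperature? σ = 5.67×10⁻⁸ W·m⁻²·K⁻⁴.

Steady state: internal power = radiated power, P = εσA T⁴.
Radiating area A = 2πrL = 5.542×10⁻⁴ m².
T⁴ = P/(εσA) = 1600/(1.0·5.67×10⁻⁸·5.542×10⁻⁴) = 5.092×10¹³ K⁴.
T = (5.092×10¹³)^(1/4).

T ≈ 2670 K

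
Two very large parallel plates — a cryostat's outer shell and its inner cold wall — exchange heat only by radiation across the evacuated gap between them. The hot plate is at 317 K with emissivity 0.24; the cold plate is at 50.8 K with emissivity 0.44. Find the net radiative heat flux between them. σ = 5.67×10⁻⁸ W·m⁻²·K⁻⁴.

For two infinite grey parallel plates, q = σ(T₁⁴ − T₂⁴)/(1/ε₁ + 1/ε₂ − 1).
T₁⁴ − T₂⁴ = 1.010×10¹⁰ − 6.660×10⁶ = 1.009×10¹⁰ K⁴.
1/ε₁ + 1/ε₂ − 1 = 4.167 + 2.273 − 1 = 5.439.
q = 5.67×10⁻⁸ × 1.009×10¹⁰ / 5.439.

q ≈ 105 W/m²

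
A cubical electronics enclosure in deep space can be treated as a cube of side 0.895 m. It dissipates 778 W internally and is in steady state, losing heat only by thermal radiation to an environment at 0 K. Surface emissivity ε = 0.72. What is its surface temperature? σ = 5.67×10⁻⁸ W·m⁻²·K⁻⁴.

T ≈ 251 K

Steady state: internal power = radiated power, P = εσA T⁴.
Radiating area A = 6L² = 4.806 m².
T⁴ = P/(εσA) = 778/(0.72·5.67×10⁻⁸·4.806) = 3.965×10⁹ K⁴.
T = (3.965×10⁹)^(1/4).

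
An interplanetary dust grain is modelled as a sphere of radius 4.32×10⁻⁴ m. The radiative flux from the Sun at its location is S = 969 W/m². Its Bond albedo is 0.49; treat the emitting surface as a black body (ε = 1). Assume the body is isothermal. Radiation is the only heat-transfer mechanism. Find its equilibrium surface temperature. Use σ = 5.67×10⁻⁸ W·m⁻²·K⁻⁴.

At equilibrium, absorbed power = emitted power.
Absorbing cross-section = πr² = 5.863×10⁻⁷ m²; emitting surface = 4πr² = 2.345×10⁻⁶ m² (ratio 4).
(1−a)S·A_cross = εσ·A_surf·T⁴  ⇒  T⁴ = (1−a)S/(4σ).
T⁴ = 0.510·969/(4·5.67×10⁻⁸) = 2.179×10⁹ K⁴.
T = (2.179×10⁹)^(1/4).

T ≈ 216 K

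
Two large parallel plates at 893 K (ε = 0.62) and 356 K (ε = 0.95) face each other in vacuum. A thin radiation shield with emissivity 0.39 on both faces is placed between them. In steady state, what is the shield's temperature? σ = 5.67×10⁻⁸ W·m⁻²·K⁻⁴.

In steady state the net flux on the hot side equals that on the cold side.
σ(T₁⁴−T_s⁴)/D₁ = σ(T_s⁴−T₂⁴)/D₂, with D₁ = 1/ε₁+1/ε_s−1 = 3.177, D₂ = 1/ε_s+1/ε₂−1 = 2.617.
Solve for T_s⁴: T_s⁴ = (D₂·T₁⁴ + D₁·T₂⁴)/(D₁+D₂) = 2.960×10¹¹ K⁴.

T_s ≈ 738 K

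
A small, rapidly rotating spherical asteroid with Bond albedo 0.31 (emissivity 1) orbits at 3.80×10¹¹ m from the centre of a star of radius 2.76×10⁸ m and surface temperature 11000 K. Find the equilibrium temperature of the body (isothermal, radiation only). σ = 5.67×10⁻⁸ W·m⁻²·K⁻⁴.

The star's surface emits σT_*⁴; at distance d the flux is S = σT_*⁴(R_*/d)².
S = 5.67×10⁻⁸·(11000)⁴·(2.76×10⁸/3.80×10¹¹)² = 437.9 W/m².
For an isothermal sphere T⁴ = (1−a)S/(4σ) = 1.332×10⁹ K⁴.

T ≈ 191 K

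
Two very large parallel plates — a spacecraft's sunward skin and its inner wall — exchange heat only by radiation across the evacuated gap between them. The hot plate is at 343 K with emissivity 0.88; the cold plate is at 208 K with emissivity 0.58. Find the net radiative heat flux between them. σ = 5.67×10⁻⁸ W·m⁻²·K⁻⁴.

For two infinite grey parallel plates, q = σ(T₁⁴ − T₂⁴)/(1/ε₁ + 1/ε₂ − 1).
T₁⁴ − T₂⁴ = 1.384×10¹⁰ − 1.872×10⁹ = 1.197×10¹⁰ K⁴.
1/ε₁ + 1/ε₂ − 1 = 1.136 + 1.724 − 1 = 1.861.
q = 5.67×10⁻⁸ × 1.197×10¹⁰ / 1.861.

q ≈ 365 W/m²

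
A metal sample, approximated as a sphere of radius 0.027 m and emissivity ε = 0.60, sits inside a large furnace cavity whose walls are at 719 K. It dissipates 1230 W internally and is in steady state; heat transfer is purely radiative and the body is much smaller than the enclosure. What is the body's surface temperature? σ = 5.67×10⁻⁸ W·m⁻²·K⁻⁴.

T ≈ 1430 K

For a small grey body in a large enclosure, net radiated power = εσA(T⁴ − T_w⁴).
Steady state: P = εσA(T⁴ − T_w⁴) with A = 4πr² = 0.009161 m².
T⁴ = P/(εσA) + T_w⁴ = 1230/(0.60·5.67×10⁻⁸·0.009161) + (719)⁴
    = 3.947×10¹² + 2.672×10¹¹ = 4.214×10¹² K⁴.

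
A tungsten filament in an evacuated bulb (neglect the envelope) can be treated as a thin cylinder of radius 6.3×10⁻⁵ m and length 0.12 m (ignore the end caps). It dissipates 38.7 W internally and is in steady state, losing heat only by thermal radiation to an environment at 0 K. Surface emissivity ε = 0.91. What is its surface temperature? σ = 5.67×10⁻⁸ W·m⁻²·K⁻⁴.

Steady state: internal power = radiated power, P = εσA T⁴.
Radiating area A = 2πrL = 4.750×10⁻⁵ m².
T⁴ = P/(εσA) = 38.7/(0.91·5.67×10⁻⁸·4.750×10⁻⁵) = 1.579×10¹³ K⁴.
T = (1.579×10¹³)^(1/4).

T ≈ 1990 K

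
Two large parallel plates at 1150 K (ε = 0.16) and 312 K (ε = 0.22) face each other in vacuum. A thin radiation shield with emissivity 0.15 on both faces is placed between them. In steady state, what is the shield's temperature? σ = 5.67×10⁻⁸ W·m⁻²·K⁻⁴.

T_s ≈ 949 K

In steady state the net flux on the hot side equals that on the cold side.
σ(T₁⁴−T_s⁴)/D₁ = σ(T_s⁴−T₂⁴)/D₂, with D₁ = 1/ε₁+1/ε_s−1 = 11.92, D₂ = 1/ε_s+1/ε₂−1 = 10.21.
Solve for T_s⁴: T_s⁴ = (D₂·T₁⁴ + D₁·T₂⁴)/(D₁+D₂) = 8.122×10¹¹ K⁴.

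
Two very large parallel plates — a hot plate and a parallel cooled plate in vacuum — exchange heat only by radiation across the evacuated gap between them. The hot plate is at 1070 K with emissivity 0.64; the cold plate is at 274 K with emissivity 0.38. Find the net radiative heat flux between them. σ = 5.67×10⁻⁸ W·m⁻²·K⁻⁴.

For two infinite grey parallel plates, q = σ(T₁⁴ − T₂⁴)/(1/ε₁ + 1/ε₂ − 1).
T₁⁴ − T₂⁴ = 1.311×10¹² − 5.636×10⁹ = 1.305×10¹² K⁴.
1/ε₁ + 1/ε₂ − 1 = 1.562 + 2.632 − 1 = 3.194.
q = 5.67×10⁻⁸ × 1.305×10¹² / 3.194.

q ≈ 23200 W/m²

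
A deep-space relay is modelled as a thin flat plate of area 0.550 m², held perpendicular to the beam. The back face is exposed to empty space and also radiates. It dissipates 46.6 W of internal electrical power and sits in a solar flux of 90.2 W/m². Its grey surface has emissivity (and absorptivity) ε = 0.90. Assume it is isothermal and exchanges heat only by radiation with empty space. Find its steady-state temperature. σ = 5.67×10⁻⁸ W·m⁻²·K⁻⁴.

T ≈ 201 K

At steady state, absorbed solar power + internal power = radiated power.
Absorbed: α·S·A_cross = 0.90·90.2·0.5500 = 44.65 W (cross-section A).
Total input = 44.65 + 46.6 = 91.25 W.
Radiated: εσ·A_surf·T⁴ with A_surf = 2A = 1.100 m².
T⁴ = 91.25/(0.90·5.67×10⁻⁸·1.100) = 1.626×10⁹ K⁴.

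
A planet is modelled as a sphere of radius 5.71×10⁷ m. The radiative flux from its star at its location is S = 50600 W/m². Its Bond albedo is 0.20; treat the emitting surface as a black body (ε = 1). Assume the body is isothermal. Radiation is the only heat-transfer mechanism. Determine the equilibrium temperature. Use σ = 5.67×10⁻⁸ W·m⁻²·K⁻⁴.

At equilibrium, absorbed power = emitted power.
Absorbing cross-section = πr² = 1.024×10¹⁶ m²; emitting surface = 4πr² = 4.097×10¹⁶ m² (ratio 4).
(1−a)S·A_cross = εσ·A_surf·T⁴  ⇒  T⁴ = (1−a)S/(4σ).
T⁴ = 0.800·50600/(4·5.67×10⁻⁸) = 1.785×10¹¹ K⁴.
T = (1.785×10¹¹)^(1/4).

T ≈ 650 K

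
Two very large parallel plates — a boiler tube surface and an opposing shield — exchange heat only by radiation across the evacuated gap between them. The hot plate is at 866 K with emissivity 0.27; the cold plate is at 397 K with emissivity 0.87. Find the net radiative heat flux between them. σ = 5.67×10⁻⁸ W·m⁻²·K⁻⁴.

For two infinite grey parallel plates, q = σ(T₁⁴ − T₂⁴)/(1/ε₁ + 1/ε₂ − 1).
T₁⁴ − T₂⁴ = 5.624×10¹¹ − 2.484×10¹⁰ = 5.376×10¹¹ K⁴.
1/ε₁ + 1/ε₂ − 1 = 3.704 + 1.149 − 1 = 3.853.
q = 5.67×10⁻⁸ × 5.376×10¹¹ / 3.853.

q ≈ 7910 W/m²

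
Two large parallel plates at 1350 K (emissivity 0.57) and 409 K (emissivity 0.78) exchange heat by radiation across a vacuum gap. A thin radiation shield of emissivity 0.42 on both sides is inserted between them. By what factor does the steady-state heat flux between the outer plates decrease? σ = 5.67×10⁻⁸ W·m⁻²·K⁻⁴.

factor ≈ 2.85

Without shield: q₀ = σΔ(T⁴)/(1/ε₁+1/ε₂−1) with denominator 2.036.
With shield the two gaps are in series; the resistances add: (1/ε₁+1/ε_s−1)+(1/ε_s+1/ε₂−1) = 3.135+2.663 = 5.798.
Heat-flux ratio q₀/q = 5.798/2.036.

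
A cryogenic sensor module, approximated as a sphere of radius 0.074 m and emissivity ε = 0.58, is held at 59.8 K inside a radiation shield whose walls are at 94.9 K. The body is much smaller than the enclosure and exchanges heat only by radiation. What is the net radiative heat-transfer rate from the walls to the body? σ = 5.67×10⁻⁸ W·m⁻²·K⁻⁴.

P_net ≈ 0.155 W

For a small grey body in a large enclosure: P_net = εσA(T_body⁴ − T_wall⁴).
A = 4πr² = 0.06881 m²; T_body⁴ − T_wall⁴ = 1.279×10⁷ − 8.111×10⁷ = -6.832×10⁷ K⁴.
|P_net| = 0.58·5.67×10⁻⁸·0.06881·6.832×10⁷.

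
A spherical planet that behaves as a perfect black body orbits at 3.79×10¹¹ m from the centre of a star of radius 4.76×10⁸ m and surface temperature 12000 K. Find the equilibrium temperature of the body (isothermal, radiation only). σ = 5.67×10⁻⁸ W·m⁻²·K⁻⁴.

The star's surface emits σT_*⁴; at distance d the flux is S = σT_*⁴(R_*/d)².
S = 5.67×10⁻⁸·(12000)⁴·(4.76×10⁸/3.79×10¹¹)² = 1855 W/m².
For an isothermal sphere T⁴ = (1−a)S/(4σ) = 8.177×10⁹ K⁴.

T ≈ 301 K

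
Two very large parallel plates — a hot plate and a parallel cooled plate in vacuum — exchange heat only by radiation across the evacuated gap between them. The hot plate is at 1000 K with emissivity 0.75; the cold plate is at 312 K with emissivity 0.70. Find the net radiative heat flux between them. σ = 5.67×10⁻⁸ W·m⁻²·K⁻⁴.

For two infinite grey parallel plates, q = σ(T₁⁴ − T₂⁴)/(1/ε₁ + 1/ε₂ − 1).
T₁⁴ − T₂⁴ = 1.000×10¹² − 9.476×10⁹ = 9.905×10¹¹ K⁴.
1/ε₁ + 1/ε₂ − 1 = 1.333 + 1.429 − 1 = 1.762.
q = 5.67×10⁻⁸ × 9.905×10¹¹ / 1.762.

q ≈ 31900 W/m²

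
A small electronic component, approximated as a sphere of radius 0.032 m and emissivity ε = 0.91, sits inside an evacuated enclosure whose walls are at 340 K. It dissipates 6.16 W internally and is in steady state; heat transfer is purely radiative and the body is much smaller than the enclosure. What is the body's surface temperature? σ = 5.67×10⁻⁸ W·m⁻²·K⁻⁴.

T ≈ 388 K

For a small grey body in a large enclosure, net radiated power = εσA(T⁴ − T_w⁴).
Steady state: P = εσA(T⁴ − T_w⁴) with A = 4πr² = 0.01287 m².
T⁴ = P/(εσA) + T_w⁴ = 6.16/(0.91·5.67×10⁻⁸·0.01287) + (340)⁴
    = 9.278×10⁹ + 1.336×10¹⁰ = 2.264×10¹⁰ K⁴.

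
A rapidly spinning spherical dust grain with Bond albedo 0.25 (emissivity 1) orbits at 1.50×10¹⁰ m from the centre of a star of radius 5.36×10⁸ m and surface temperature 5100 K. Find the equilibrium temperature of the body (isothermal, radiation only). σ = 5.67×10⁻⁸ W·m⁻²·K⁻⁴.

The star's surface emits σT_*⁴; at distance d the flux is S = σT_*⁴(R_*/d)².
S = 5.67×10⁻⁸·(5100)⁴·(5.36×10⁸/1.50×10¹⁰)² = 48980 W/m².
For an isothermal sphere T⁴ = (1−a)S/(4σ) = 1.620×10¹¹ K⁴.

T ≈ 634 K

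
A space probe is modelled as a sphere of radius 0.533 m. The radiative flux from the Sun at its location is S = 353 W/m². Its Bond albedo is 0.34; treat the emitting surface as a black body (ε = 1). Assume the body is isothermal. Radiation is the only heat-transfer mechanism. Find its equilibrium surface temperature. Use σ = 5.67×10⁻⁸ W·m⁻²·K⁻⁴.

T ≈ 179 K

At equilibrium, absorbed power = emitted power.
Absorbing cross-section = πr² = 0.8925 m²; emitting surface = 4πr² = 3.570 m² (ratio 4).
(1−a)S·A_cross = εσ·A_surf·T⁴  ⇒  T⁴ = (1−a)S/(4σ).
T⁴ = 0.660·353/(4·5.67×10⁻⁸) = 1.027×10⁹ K⁴.
T = (1.027×10⁹)^(1/4).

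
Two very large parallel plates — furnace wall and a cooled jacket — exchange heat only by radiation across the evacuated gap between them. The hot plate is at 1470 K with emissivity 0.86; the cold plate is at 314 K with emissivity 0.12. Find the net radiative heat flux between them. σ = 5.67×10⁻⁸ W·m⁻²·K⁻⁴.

q ≈ 31100 W/m²

For two infinite grey parallel plates, q = σ(T₁⁴ − T₂⁴)/(1/ε₁ + 1/ε₂ − 1).
T₁⁴ − T₂⁴ = 4.669×10¹² − 9.721×10⁹ = 4.660×10¹² K⁴.
1/ε₁ + 1/ε₂ − 1 = 1.163 + 8.333 − 1 = 8.496.
q = 5.67×10⁻⁸ × 4.660×10¹² / 8.496.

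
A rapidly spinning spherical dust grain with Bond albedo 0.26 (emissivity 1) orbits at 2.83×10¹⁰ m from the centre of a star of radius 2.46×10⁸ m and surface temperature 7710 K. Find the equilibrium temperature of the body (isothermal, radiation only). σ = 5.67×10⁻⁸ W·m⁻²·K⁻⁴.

T ≈ 471 K

The star's surface emits σT_*⁴; at distance d the flux is S = σT_*⁴(R_*/d)².
S = 5.67×10⁻⁸·(7710)⁴·(2.46×10⁸/2.83×10¹⁰)² = 15140 W/m².
For an isothermal sphere T⁴ = (1−a)S/(4σ) = 4.940×10¹⁰ K⁴.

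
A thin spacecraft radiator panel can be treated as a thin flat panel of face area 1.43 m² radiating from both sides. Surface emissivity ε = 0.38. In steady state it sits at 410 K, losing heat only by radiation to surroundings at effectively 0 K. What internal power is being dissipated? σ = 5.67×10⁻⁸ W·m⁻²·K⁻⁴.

Steady state: P = εσA T⁴.
A = 2·1.43 = 2.860 m²; T⁴ = (410)⁴ = 2.826×10¹⁰ K⁴.
P = 0.38 × 5.67×10⁻⁸ × 2.860 × 2.826×10¹⁰.

P ≈ 1740 W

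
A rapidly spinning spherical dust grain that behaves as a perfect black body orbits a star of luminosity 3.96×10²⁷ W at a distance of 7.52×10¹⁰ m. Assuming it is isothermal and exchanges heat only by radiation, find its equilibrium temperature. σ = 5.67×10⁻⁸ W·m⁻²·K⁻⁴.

First find the stellar flux at distance d: S = L/(4πd²) = 3.96×10²⁷/(4π·(7.52×10¹⁰)²) = 55720 W/m².
For an isothermal sphere, absorbed (1−a)S·πr² = emitted σ·4πr²·T⁴, so T⁴ = (1−a)S/(4σ).
T⁴ = 1.00·55720/(4·5.67×10⁻⁸) = 2.457×10¹¹ K⁴.

T ≈ 704 K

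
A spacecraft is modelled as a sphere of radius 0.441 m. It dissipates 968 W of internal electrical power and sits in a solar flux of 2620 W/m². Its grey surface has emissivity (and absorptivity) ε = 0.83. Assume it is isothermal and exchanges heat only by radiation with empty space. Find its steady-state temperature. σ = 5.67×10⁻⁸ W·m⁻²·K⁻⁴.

T ≈ 376 K

At steady state, absorbed solar power + internal power = radiated power.
Absorbed: α·S·A_cross = 0.83·2620·0.6110 = 1329 W (cross-section πr²).
Total input = 1329 + 968 = 2297 W.
Radiated: εσ·A_surf·T⁴ with A_surf = 4πr² = 2.444 m².
T⁴ = 2297/(0.83·5.67×10⁻⁸·2.444) = 1.997×10¹⁰ K⁴.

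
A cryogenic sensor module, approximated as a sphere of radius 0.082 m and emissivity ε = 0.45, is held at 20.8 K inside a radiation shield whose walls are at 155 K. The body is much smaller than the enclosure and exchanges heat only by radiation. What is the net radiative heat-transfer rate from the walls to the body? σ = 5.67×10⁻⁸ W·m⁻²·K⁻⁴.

P_net ≈ 1.24 W

For a small grey body in a large enclosure: P_net = εσA(T_body⁴ − T_wall⁴).
A = 4πr² = 0.08450 m²; T_body⁴ − T_wall⁴ = 1.872×10⁵ − 5.772×10⁸ = -5.770×10⁸ K⁴.
|P_net| = 0.45·5.67×10⁻⁸·0.08450·5.770×10⁸.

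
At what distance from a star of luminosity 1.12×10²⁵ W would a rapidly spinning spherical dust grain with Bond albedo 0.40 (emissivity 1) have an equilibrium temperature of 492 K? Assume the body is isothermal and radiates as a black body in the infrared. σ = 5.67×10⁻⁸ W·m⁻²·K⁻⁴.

For an isothermal black-emitting sphere, (1−a)S·πr² = σ·4πr²·T⁴ ⇒ S = 4σT⁴/(1−a).
S = 4·5.67×10⁻⁸·(492)⁴/0.600 = 22150 W/m².
Flux falls as S = L/(4πd²), so d = √(L/(4πS)) = √(1.12×10²⁵/(4π·22150)).

d ≈ 6.34×10⁹ m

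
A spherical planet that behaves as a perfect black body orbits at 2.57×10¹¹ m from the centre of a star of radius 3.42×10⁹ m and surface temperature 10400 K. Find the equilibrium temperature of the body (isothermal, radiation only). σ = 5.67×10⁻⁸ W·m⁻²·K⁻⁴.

The star's surface emits σT_*⁴; at distance d the flux is S = σT_*⁴(R_*/d)².
S = 5.67×10⁻⁸·(10400)⁴·(3.42×10⁹/2.57×10¹¹)² = 1.175×10⁵ W/m².
For an isothermal sphere T⁴ = (1−a)S/(4σ) = 5.179×10¹¹ K⁴.

T ≈ 848 K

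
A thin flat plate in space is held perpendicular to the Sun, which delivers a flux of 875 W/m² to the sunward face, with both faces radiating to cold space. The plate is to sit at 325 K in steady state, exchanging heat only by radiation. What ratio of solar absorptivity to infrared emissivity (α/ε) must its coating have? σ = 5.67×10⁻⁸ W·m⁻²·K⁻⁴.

Balance: αS·A = εσ·2A·T⁴ ⇒ α/ε = 2σT⁴/S.
α/ε = 2·5.67×10⁻⁸·(325)⁴/875 = 2·5.67×10⁻⁸·1.116×10¹⁰/875.

α/ε ≈ 1.45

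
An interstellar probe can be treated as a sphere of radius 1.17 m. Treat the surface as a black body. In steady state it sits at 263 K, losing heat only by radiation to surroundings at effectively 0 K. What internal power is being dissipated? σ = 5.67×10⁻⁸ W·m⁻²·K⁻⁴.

P ≈ 4670 W

Steady state: P = εσA T⁴.
A = 4πr² = 17.20 m²; T⁴ = (263)⁴ = 4.784×10⁹ K⁴.
P = 1.0 × 5.67×10⁻⁸ × 17.20 × 4.784×10⁹.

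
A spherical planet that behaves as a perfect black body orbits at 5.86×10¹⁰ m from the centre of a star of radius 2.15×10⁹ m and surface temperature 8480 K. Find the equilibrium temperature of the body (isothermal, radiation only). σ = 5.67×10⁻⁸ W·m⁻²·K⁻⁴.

The star's surface emits σT_*⁴; at distance d the flux is S = σT_*⁴(R_*/d)².
S = 5.67×10⁻⁸·(8480)⁴·(2.15×10⁹/5.86×10¹⁰)² = 3.947×10⁵ W/m².
For an isothermal sphere T⁴ = (1−a)S/(4σ) = 1.740×10¹² K⁴.

T ≈ 1150 K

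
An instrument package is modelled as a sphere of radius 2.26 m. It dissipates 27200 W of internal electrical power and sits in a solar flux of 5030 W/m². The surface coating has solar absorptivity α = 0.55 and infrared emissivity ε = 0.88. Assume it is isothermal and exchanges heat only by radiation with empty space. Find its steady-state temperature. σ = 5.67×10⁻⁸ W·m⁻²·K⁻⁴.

T ≈ 387 K

At steady state, absorbed solar power + internal power = radiated power.
Absorbed: α·S·A_cross = 0.55·5030·16.05 = 44390 W (cross-section πr²).
Total input = 44390 + 27200 = 71590 W.
Radiated: εσ·A_surf·T⁴ with A_surf = 4πr² = 64.18 m².
T⁴ = 71590/(0.88·5.67×10⁻⁸·64.18) = 2.235×10¹⁰ K⁴.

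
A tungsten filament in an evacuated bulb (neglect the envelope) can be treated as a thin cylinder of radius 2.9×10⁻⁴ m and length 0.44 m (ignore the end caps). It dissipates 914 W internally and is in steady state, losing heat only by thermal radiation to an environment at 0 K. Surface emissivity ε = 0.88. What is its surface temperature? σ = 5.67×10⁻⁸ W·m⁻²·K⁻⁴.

T ≈ 2190 K

Steady state: internal power = radiated power, P = εσA T⁴.
Radiating area A = 2πrL = 8.017×10⁻⁴ m².
T⁴ = P/(εσA) = 914/(0.88·5.67×10⁻⁸·8.017×10⁻⁴) = 2.285×10¹³ K⁴.
T = (2.285×10¹³)^(1/4).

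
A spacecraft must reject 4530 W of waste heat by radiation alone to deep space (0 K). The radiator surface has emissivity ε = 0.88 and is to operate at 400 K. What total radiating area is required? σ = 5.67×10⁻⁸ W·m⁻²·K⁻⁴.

P = εσA T⁴ ⇒ A = P/(εσT⁴).
T⁴ = 2.560×10¹⁰ K⁴.
A = 4530/(0.88 × 5.67×10⁻⁸ × 2.560×10¹⁰).

A ≈ 3.55 m²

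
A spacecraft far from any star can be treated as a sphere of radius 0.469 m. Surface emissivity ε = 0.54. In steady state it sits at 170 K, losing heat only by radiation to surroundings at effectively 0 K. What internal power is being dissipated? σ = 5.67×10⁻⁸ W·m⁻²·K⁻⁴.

Steady state: P = εσA T⁴.
A = 4πr² = 2.764 m²; T⁴ = (170)⁴ = 8.352×10⁸ K⁴.
P = 0.54 × 5.67×10⁻⁸ × 2.764 × 8.352×10⁸.

P ≈ 70.7 W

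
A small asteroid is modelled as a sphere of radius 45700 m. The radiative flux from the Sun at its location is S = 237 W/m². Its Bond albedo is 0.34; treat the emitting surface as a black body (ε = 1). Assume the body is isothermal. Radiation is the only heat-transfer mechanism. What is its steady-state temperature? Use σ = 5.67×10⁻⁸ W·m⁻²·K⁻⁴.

At equilibrium, absorbed power = emitted power.
Absorbing cross-section = πr² = 6.561×10⁹ m²; emitting surface = 4πr² = 2.624×10¹⁰ m² (ratio 4).
(1−a)S·A_cross = εσ·A_surf·T⁴  ⇒  T⁴ = (1−a)S/(4σ).
T⁴ = 0.660·237/(4·5.67×10⁻⁸) = 6.897×10⁸ K⁴.
T = (6.897×10⁸)^(1/4).

T ≈ 162 K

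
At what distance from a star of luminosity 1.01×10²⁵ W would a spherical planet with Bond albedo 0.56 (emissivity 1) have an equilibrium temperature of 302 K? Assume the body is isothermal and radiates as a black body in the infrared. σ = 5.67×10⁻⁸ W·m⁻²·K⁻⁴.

d ≈ 1.37×10¹⁰ m

For an isothermal black-emitting sphere, (1−a)S·πr² = σ·4πr²·T⁴ ⇒ S = 4σT⁴/(1−a).
S = 4·5.67×10⁻⁸·(302)⁴/0.440 = 4288 W/m².
Flux falls as S = L/(4πd²), so d = √(L/(4πS)) = √(1.01×10²⁵/(4π·4288)).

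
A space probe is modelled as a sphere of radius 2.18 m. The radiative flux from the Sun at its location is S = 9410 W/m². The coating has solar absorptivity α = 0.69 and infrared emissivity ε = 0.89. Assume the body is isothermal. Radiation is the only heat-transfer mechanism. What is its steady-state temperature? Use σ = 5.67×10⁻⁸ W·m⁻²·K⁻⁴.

At equilibrium, absorbed power = emitted power.
Absorbing cross-section = πr² = 14.93 m²; emitting surface = 4πr² = 59.72 m² (ratio 4).
αS·A_cross = εσ·A_surf·T⁴  ⇒  T⁴ = αS/(ε·4σ).
T⁴ = 0.690·9410/(0.89·4·5.67×10⁻⁸) = 3.217×10¹⁰ K⁴.
T = (3.217×10¹⁰)^(1/4).

T ≈ 423 K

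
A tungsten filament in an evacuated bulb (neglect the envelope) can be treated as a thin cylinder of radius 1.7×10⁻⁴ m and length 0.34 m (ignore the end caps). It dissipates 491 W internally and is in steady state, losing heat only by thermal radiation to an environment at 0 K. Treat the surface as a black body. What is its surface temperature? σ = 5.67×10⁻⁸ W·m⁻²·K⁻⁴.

T ≈ 2210 K

Steady state: internal power = radiated power, P = εσA T⁴.
Radiating area A = 2πrL = 3.632×10⁻⁴ m².
T⁴ = P/(εσA) = 491/(1.0·5.67×10⁻⁸·3.632×10⁻⁴) = 2.384×10¹³ K⁴.
T = (2.384×10¹³)^(1/4).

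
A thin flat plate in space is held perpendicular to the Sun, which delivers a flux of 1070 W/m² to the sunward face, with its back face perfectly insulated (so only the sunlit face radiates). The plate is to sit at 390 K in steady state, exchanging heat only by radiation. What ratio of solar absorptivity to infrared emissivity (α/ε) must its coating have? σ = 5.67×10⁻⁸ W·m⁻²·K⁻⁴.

α/ε ≈ 1.23

Balance: αS·A = εσ·1A·T⁴ ⇒ α/ε = σT⁴/S.
α/ε = 5.67×10⁻⁸·(390)⁴/1070 = 5.67×10⁻⁸·2.313×10¹⁰/1070.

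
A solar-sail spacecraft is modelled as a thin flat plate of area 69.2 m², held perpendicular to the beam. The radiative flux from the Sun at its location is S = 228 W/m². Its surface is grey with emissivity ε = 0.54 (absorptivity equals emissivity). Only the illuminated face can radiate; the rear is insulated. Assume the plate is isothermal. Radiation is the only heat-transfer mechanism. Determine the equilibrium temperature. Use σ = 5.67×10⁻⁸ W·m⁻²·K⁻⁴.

T ≈ 252 K

At equilibrium, absorbed power = emitted power.
Absorbing cross-section = A = 69.20 m²; emitting surface = A = 69.20 m² (ratio 1).
εS·A_cross = εσ·A_surf·T⁴  ⇒  T⁴ = S/(1σ)   (ε cancels).
T⁴ = 228/(1·5.67×10⁻⁸) = 4.021×10⁹ K⁴.
T = (4.021×10⁹)^(1/4).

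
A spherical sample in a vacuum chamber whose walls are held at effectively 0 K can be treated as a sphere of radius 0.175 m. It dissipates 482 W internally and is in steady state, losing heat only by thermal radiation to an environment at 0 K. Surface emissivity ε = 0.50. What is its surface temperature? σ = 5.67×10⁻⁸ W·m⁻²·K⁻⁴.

Steady state: internal power = radiated power, P = εσA T⁴.
Radiating area A = 4πr² = 0.3848 m².
T⁴ = P/(εσA) = 482/(0.50·5.67×10⁻⁸·0.3848) = 4.418×10¹⁰ K⁴.
T = (4.418×10¹⁰)^(1/4).

T ≈ 458 K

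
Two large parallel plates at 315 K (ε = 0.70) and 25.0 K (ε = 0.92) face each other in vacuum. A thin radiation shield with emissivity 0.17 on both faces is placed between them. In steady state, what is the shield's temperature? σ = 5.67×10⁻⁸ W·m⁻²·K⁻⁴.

In steady state the net flux on the hot side equals that on the cold side.
σ(T₁⁴−T_s⁴)/D₁ = σ(T_s⁴−T₂⁴)/D₂, with D₁ = 1/ε₁+1/ε_s−1 = 6.311, D₂ = 1/ε_s+1/ε₂−1 = 5.969.
Solve for T_s⁴: T_s⁴ = (D₂·T₁⁴ + D₁·T₂⁴)/(D₁+D₂) = 4.786×10⁹ K⁴.

T_s ≈ 263 K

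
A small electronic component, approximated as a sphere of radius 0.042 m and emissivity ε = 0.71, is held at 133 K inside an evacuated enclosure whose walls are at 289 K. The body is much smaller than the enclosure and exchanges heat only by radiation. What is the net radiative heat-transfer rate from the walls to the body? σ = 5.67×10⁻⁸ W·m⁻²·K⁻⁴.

P_net ≈ 5.95 W

For a small grey body in a large enclosure: P_net = εσA(T_body⁴ − T_wall⁴).
A = 4πr² = 0.02217 m²; T_body⁴ − T_wall⁴ = 3.129×10⁸ − 6.976×10⁹ = -6.663×10⁹ K⁴.
|P_net| = 0.71·5.67×10⁻⁸·0.02217·6.663×10⁹.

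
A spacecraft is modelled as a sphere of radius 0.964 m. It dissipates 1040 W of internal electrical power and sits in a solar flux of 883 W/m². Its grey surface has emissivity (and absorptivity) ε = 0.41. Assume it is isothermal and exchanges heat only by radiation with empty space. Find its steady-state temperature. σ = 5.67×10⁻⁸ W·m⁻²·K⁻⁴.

At steady state, absorbed solar power + internal power = radiated power.
Absorbed: α·S·A_cross = 0.41·883·2.919 = 1057 W (cross-section πr²).
Total input = 1057 + 1040 = 2097 W.
Radiated: εσ·A_surf·T⁴ with A_surf = 4πr² = 11.68 m².
T⁴ = 2097/(0.41·5.67×10⁻⁸·11.68) = 7.724×10⁹ K⁴.

T ≈ 296 K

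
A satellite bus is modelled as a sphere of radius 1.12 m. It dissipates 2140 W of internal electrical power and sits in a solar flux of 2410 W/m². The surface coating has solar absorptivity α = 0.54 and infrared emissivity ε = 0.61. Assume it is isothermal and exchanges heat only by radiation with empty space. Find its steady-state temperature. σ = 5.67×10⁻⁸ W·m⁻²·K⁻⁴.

At steady state, absorbed solar power + internal power = radiated power.
Absorbed: α·S·A_cross = 0.54·2410·3.941 = 5129 W (cross-section πr²).
Total input = 5129 + 2140 = 7269 W.
Radiated: εσ·A_surf·T⁴ with A_surf = 4πr² = 15.76 m².
T⁴ = 7269/(0.61·5.67×10⁻⁸·15.76) = 1.333×10¹⁰ K⁴.

T ≈ 340 K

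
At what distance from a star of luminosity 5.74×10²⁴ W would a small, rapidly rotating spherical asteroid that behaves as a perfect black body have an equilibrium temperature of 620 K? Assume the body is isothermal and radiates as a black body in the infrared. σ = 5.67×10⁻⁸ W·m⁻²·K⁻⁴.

For an isothermal black-emitting sphere, (1−a)S·πr² = σ·4πr²·T⁴ ⇒ S = 4σT⁴/(1−a).
S = 4·5.67×10⁻⁸·(620)⁴/1.00 = 33510 W/m².
Flux falls as S = L/(4πd²), so d = √(L/(4πS)) = √(5.74×10²⁴/(4π·33510)).

d ≈ 3.69×10⁹ m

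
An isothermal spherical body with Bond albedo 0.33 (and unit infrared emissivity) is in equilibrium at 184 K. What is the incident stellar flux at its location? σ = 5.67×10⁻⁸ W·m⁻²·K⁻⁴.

(1−a)S·πr² = σ·4πr²·T⁴ ⇒ S = 4σT⁴/(1−a).
S = 4·5.67×10⁻⁸·1.146×10⁹/0.670.

S ≈ 388 W/m²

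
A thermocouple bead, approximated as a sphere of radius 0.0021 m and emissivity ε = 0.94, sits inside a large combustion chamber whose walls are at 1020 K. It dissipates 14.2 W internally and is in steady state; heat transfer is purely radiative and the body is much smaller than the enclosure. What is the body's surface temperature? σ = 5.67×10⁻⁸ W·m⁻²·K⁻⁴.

For a small grey body in a large enclosure, net radiated power = εσA(T⁴ − T_w⁴).
Steady state: P = εσA(T⁴ − T_w⁴) with A = 4πr² = 5.542×10⁻⁵ m².
T⁴ = P/(εσA) + T_w⁴ = 14.2/(0.94·5.67×10⁻⁸·5.542×10⁻⁵) + (1020)⁴
    = 4.808×10¹² + 1.082×10¹² = 5.890×10¹² K⁴.

T ≈ 1560 K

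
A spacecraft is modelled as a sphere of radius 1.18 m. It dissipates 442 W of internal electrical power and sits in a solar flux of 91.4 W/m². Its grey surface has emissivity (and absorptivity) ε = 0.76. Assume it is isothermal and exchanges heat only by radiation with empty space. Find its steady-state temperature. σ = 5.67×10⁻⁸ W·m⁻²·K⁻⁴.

At steady state, absorbed solar power + internal power = radiated power.
Absorbed: α·S·A_cross = 0.76·91.4·4.374 = 303.9 W (cross-section πr²).
Total input = 303.9 + 442 = 745.9 W.
Radiated: εσ·A_surf·T⁴ with A_surf = 4πr² = 17.50 m².
T⁴ = 745.9/(0.76·5.67×10⁻⁸·17.50) = 9.892×10⁸ K⁴.

T ≈ 177 K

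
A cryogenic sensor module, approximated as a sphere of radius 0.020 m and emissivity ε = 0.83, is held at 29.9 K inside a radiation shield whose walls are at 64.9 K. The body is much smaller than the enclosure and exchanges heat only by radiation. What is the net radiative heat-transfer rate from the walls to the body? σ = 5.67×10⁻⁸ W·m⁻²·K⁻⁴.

P_net ≈ 0.00401 W

For a small grey body in a large enclosure: P_net = εσA(T_body⁴ − T_wall⁴).
A = 4πr² = 0.005027 m²; T_body⁴ − T_wall⁴ = 7.993×10⁵ − 1.774×10⁷ = -1.694×10⁷ K⁴.
|P_net| = 0.83·5.67×10⁻⁸·0.005027·1.694×10⁷.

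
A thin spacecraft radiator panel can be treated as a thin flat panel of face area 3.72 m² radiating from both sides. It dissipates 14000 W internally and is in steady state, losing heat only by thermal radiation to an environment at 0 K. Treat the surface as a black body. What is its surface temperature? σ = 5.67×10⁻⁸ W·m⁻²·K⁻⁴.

T ≈ 427 K

Steady state: internal power = radiated power, P = εσA T⁴.
Radiating area A = 2·3.72 = 7.440 m².
T⁴ = P/(εσA) = 14000/(1.0·5.67×10⁻⁸·7.440) = 3.319×10¹⁰ K⁴.
T = (3.319×10¹⁰)^(1/4).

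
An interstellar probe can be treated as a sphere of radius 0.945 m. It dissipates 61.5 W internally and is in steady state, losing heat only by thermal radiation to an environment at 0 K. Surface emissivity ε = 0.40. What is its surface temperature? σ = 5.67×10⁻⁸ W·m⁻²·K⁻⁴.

Steady state: internal power = radiated power, P = εσA T⁴.
Radiating area A = 4πr² = 11.22 m².
T⁴ = P/(εσA) = 61.5/(0.40·5.67×10⁻⁸·11.22) = 2.416×10⁸ K⁴.
T = (2.416×10⁸)^(1/4).

T ≈ 125 K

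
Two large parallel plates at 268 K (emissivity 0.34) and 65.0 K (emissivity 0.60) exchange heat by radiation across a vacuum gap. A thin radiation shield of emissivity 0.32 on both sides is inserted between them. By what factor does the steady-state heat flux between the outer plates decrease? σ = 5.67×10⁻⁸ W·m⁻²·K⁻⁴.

Without shield: q₀ = σΔ(T⁴)/(1/ε₁+1/ε₂−1) with denominator 3.608.
With shield the two gaps are in series; the resistances add: (1/ε₁+1/ε_s−1)+(1/ε_s+1/ε₂−1) = 5.066+3.792 = 8.858.
Heat-flux ratio q₀/q = 8.858/3.608.

factor ≈ 2.46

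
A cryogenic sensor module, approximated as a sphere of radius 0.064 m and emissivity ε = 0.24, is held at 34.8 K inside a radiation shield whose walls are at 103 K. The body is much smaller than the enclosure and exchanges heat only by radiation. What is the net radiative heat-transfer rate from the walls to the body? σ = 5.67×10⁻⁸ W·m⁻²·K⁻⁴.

P_net ≈ 0.0778 W

For a small grey body in a large enclosure: P_net = εσA(T_body⁴ − T_wall⁴).
A = 4πr² = 0.05147 m²; T_body⁴ − T_wall⁴ = 1.467×10⁶ − 1.126×10⁸ = -1.111×10⁸ K⁴.
|P_net| = 0.24·5.67×10⁻⁸·0.05147·1.111×10⁸.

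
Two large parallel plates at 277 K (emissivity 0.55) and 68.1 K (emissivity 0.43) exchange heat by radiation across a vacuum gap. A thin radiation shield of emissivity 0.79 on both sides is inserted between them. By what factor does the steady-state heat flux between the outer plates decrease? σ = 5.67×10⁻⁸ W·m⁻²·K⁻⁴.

Without shield: q₀ = σΔ(T⁴)/(1/ε₁+1/ε₂−1) with denominator 3.144.
With shield the two gaps are in series; the resistances add: (1/ε₁+1/ε_s−1)+(1/ε_s+1/ε₂−1) = 2.084+2.591 = 4.675.
Heat-flux ratio q₀/q = 4.675/3.144.

factor ≈ 1.49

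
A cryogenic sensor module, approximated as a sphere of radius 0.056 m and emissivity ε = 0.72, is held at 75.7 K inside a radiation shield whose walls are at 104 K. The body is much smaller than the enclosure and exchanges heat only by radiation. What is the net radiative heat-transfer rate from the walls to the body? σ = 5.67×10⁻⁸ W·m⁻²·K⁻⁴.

P_net ≈ 0.135 W

For a small grey body in a large enclosure: P_net = εσA(T_body⁴ − T_wall⁴).
A = 4πr² = 0.03941 m²; T_body⁴ − T_wall⁴ = 3.284×10⁷ − 1.170×10⁸ = -8.415×10⁷ K⁴.
|P_net| = 0.72·5.67×10⁻⁸·0.03941·8.415×10⁷.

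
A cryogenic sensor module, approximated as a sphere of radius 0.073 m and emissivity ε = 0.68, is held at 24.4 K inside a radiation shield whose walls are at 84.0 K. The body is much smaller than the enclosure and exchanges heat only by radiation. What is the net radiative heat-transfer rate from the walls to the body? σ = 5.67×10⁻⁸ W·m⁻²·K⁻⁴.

For a small grey body in a large enclosure: P_net = εσA(T_body⁴ − T_wall⁴).
A = 4πr² = 0.06697 m²; T_body⁴ − T_wall⁴ = 3.545×10⁵ − 4.979×10⁷ = -4.943×10⁷ K⁴.
|P_net| = 0.68·5.67×10⁻⁸·0.06697·4.943×10⁷.

P_net ≈ 0.128 W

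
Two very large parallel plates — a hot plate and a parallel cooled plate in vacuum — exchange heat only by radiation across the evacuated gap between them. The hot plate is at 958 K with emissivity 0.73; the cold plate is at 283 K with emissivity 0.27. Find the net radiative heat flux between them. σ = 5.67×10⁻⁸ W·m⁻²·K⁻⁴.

For two infinite grey parallel plates, q = σ(T₁⁴ − T₂⁴)/(1/ε₁ + 1/ε₂ − 1).
T₁⁴ − T₂⁴ = 8.423×10¹¹ − 6.414×10⁹ = 8.359×10¹¹ K⁴.
1/ε₁ + 1/ε₂ − 1 = 1.370 + 3.704 − 1 = 4.074.
q = 5.67×10⁻⁸ × 8.359×10¹¹ / 4.074.

q ≈ 11600 W/m²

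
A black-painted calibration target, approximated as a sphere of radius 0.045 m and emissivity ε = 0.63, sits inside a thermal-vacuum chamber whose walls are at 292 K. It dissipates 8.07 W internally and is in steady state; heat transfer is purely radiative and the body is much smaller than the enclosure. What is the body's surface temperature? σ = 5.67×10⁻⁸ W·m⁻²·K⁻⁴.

For a small grey body in a large enclosure, net radiated power = εσA(T⁴ − T_w⁴).
Steady state: P = εσA(T⁴ − T_w⁴) with A = 4πr² = 0.02545 m².
T⁴ = P/(εσA) + T_w⁴ = 8.07/(0.63·5.67×10⁻⁸·0.02545) + (292)⁴
    = 8.878×10⁹ + 7.270×10⁹ = 1.615×10¹⁰ K⁴.

T ≈ 356 K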